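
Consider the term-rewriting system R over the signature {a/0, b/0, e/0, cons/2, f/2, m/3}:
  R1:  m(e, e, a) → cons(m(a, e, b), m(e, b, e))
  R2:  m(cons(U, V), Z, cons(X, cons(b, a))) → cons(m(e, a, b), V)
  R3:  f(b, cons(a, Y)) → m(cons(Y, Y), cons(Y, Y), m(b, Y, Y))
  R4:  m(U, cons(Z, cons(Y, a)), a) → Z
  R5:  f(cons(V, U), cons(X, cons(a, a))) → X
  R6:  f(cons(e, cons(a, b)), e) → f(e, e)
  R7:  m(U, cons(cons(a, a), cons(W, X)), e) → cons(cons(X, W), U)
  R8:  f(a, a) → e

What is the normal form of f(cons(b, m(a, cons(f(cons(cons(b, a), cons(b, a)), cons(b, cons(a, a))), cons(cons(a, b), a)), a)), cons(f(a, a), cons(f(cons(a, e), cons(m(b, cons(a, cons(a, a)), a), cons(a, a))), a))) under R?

1. f(cons(b, m(a, cons(f(cons(cons(b, a), cons(b, a)), cons(b, cons(a, a))), cons(cons(a, b), a)), a)), cons(f(a, a), cons(f(cons(a, e), cons(m(b, cons(a, cons(a, a)), a), cons(a, a))), a)))  →  f(cons(b, f(cons(cons(b, a), cons(b, a)), cons(b, cons(a, a)))), cons(f(a, a), cons(f(cons(a, e), cons(m(b, cons(a, cons(a, a)), a), cons(a, a))), a)))   [R4 at 1.2]
2. f(cons(b, f(cons(cons(b, a), cons(b, a)), cons(b, cons(a, a)))), cons(f(a, a), cons(f(cons(a, e), cons(m(b, cons(a, cons(a, a)), a), cons(a, a))), a)))  →  f(cons(b, b), cons(f(a, a), cons(f(cons(a, e), cons(m(b, cons(a, cons(a, a)), a), cons(a, a))), a)))   [R5 at 1.2]
3. f(cons(b, b), cons(f(a, a), cons(f(cons(a, e), cons(m(b, cons(a, cons(a, a)), a), cons(a, a))), a)))  →  f(cons(b, b), cons(e, cons(f(cons(a, e), cons(m(b, cons(a, cons(a, a)), a), cons(a, a))), a)))   [R8 at 2.1]
4. f(cons(b, b), cons(e, cons(f(cons(a, e), cons(m(b, cons(a, cons(a, a)), a), cons(a, a))), a)))  →  f(cons(b, b), cons(e, cons(m(b, cons(a, cons(a, a)), a), a)))   [R5 at 2.2.1]
5. f(cons(b, b), cons(e, cons(m(b, cons(a, cons(a, a)), a), a)))  →  f(cons(b, b), cons(e, cons(a, a)))   [R4 at 2.2.1]
6. f(cons(b, b), cons(e, cons(a, a)))  →  e   [R5 at ε]

e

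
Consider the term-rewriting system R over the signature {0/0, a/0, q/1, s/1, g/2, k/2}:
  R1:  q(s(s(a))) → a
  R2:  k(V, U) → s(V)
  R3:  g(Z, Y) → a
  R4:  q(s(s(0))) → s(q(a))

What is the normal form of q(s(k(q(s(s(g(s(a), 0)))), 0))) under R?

a

1. q(s(k(q(s(s(g(s(a), 0)))), 0)))  →  q(s(s(q(s(s(g(s(a), 0)))))))   [R2 at 1.1]
2. q(s(s(q(s(s(g(s(a), 0)))))))  →  q(s(s(q(s(s(a))))))   [R3 at 1.1.1.1.1.1]
3. q(s(s(q(s(s(a))))))  →  q(s(s(a)))   [R1 at 1.1.1]
4. q(s(s(a)))  →  a   [R1 at ε]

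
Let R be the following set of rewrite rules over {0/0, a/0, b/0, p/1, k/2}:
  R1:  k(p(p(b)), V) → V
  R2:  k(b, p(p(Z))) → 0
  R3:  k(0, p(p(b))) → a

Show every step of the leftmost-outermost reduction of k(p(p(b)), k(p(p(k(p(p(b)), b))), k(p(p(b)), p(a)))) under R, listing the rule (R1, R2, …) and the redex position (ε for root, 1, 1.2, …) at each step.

1. k(p(p(b)), k(p(p(k(p(p(b)), b))), k(p(p(b)), p(a))))  →  k(p(p(k(p(p(b)), b))), k(p(p(b)), p(a)))   [R1 at ε]
2. k(p(p(k(p(p(b)), b))), k(p(p(b)), p(a)))  →  k(p(p(b)), k(p(p(b)), p(a)))   [R1 at 1.1.1]
3. k(p(p(b)), k(p(p(b)), p(a)))  →  k(p(p(b)), p(a))   [R1 at ε]
4. k(p(p(b)), p(a))  →  p(a)   [R1 at ε]

p(a)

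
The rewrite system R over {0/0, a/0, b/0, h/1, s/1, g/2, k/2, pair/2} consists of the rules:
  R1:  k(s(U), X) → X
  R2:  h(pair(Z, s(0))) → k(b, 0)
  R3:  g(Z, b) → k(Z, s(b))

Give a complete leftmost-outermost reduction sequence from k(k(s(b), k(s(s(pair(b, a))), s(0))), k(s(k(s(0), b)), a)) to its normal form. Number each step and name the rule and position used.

a

1. k(k(s(b), k(s(s(pair(b, a))), s(0))), k(s(k(s(0), b)), a))  →  k(k(s(s(pair(b, a))), s(0)), k(s(k(s(0), b)), a))   [R1 at 1]
2. k(k(s(s(pair(b, a))), s(0)), k(s(k(s(0), b)), a))  →  k(s(0), k(s(k(s(0), b)), a))   [R1 at 1]
3. k(s(0), k(s(k(s(0), b)), a))  →  k(s(k(s(0), b)), a)   [R1 at ε]
4. k(s(k(s(0), b)), a)  →  a   [R1 at ε]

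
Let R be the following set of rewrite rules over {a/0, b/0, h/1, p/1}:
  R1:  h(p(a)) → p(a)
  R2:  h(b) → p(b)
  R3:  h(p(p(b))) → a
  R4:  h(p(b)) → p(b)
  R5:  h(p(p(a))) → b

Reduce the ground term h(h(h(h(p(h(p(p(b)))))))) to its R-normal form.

1. h(h(h(h(p(h(p(p(b))))))))  →  h(h(h(h(p(a)))))   [R3 at 1.1.1.1.1]
2. h(h(h(h(p(a)))))  →  h(h(h(p(a))))   [R1 at 1.1.1]
3. h(h(h(p(a))))  →  h(h(p(a)))   [R1 at 1.1]
4. h(h(p(a)))  →  h(p(a))   [R1 at 1]
5. h(p(a))  →  p(a)   [R1 at ε]

p(a)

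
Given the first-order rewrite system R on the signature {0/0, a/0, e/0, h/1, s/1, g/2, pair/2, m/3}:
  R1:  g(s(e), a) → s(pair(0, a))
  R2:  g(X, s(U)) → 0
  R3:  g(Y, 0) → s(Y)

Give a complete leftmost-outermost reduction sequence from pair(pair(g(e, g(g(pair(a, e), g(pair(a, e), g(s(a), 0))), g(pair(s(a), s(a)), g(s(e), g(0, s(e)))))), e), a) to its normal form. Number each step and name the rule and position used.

pair(pair(0, e), a)

1. pair(pair(g(e, g(g(pair(a, e), g(pair(a, e), g(s(a), 0))), g(pair(s(a), s(a)), g(s(e), g(0, s(e)))))), e), a)  →  pair(pair(g(e, g(g(pair(a, e), g(pair(a, e), s(s(a)))), g(pair(s(a), s(a)), g(s(e), g(0, s(e)))))), e), a)   [R3 at 1.1.2.1.2.2]
2. pair(pair(g(e, g(g(pair(a, e), g(pair(a, e), s(s(a)))), g(pair(s(a), s(a)), g(s(e), g(0, s(e)))))), e), a)  →  pair(pair(g(e, g(g(pair(a, e), 0), g(pair(s(a), s(a)), g(s(e), g(0, s(e)))))), e), a)   [R2 at 1.1.2.1.2]
3. pair(pair(g(e, g(g(pair(a, e), 0), g(pair(s(a), s(a)), g(s(e), g(0, s(e)))))), e), a)  →  pair(pair(g(e, g(s(pair(a, e)), g(pair(s(a), s(a)), g(s(e), g(0, s(e)))))), e), a)   [R3 at 1.1.2.1]
4. pair(pair(g(e, g(s(pair(a, e)), g(pair(s(a), s(a)), g(s(e), g(0, s(e)))))), e), a)  →  pair(pair(g(e, g(s(pair(a, e)), g(pair(s(a), s(a)), g(s(e), 0)))), e), a)   [R2 at 1.1.2.2.2.2]
5. pair(pair(g(e, g(s(pair(a, e)), g(pair(s(a), s(a)), g(s(e), 0)))), e), a)  →  pair(pair(g(e, g(s(pair(a, e)), g(pair(s(a), s(a)), s(s(e))))), e), a)   [R3 at 1.1.2.2.2]
6. pair(pair(g(e, g(s(pair(a, e)), g(pair(s(a), s(a)), s(s(e))))), e), a)  →  pair(pair(g(e, g(s(pair(a, e)), 0)), e), a)   [R2 at 1.1.2.2]
7. pair(pair(g(e, g(s(pair(a, e)), 0)), e), a)  →  pair(pair(g(e, s(s(pair(a, e)))), e), a)   [R3 at 1.1.2]
8. pair(pair(g(e, s(s(pair(a, e)))), e), a)  →  pair(pair(0, e), a)   [R2 at 1.1]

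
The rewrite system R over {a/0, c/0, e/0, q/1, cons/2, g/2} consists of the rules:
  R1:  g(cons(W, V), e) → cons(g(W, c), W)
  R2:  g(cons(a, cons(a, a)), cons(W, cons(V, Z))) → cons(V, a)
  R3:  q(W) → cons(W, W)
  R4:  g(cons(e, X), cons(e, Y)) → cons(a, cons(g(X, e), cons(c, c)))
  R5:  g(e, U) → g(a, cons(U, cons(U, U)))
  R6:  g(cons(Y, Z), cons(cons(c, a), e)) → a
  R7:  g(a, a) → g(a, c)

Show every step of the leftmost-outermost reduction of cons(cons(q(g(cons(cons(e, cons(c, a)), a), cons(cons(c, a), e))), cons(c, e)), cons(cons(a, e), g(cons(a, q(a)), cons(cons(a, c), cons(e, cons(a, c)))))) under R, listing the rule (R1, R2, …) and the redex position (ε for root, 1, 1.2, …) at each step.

1. cons(cons(q(g(cons(cons(e, cons(c, a)), a), cons(cons(c, a), e))), cons(c, e)), cons(cons(a, e), g(cons(a, q(a)), cons(cons(a, c), cons(e, cons(a, c))))))  →  cons(cons(cons(g(cons(cons(e, cons(c, a)), a), cons(cons(c, a), e)), g(cons(cons(e, cons(c, a)), a), cons(cons(c, a), e))), cons(c, e)), cons(cons(a, e), g(cons(a, q(a)), cons(cons(a, c), cons(e, cons(a, c))))))   [R3 at 1.1]
2. cons(cons(cons(g(cons(cons(e, cons(c, a)), a), cons(cons(c, a), e)), g(cons(cons(e, cons(c, a)), a), cons(cons(c, a), e))), cons(c, e)), cons(cons(a, e), g(cons(a, q(a)), cons(cons(a, c), cons(e, cons(a, c))))))  →  cons(cons(cons(a, g(cons(cons(e, cons(c, a)), a), cons(cons(c, a), e))), cons(c, e)), cons(cons(a, e), g(cons(a, q(a)), cons(cons(a, c), cons(e, cons(a, c))))))   [R6 at 1.1.1]
3. cons(cons(cons(a, g(cons(cons(e, cons(c, a)), a), cons(cons(c, a), e))), cons(c, e)), cons(cons(a, e), g(cons(a, q(a)), cons(cons(a, c), cons(e, cons(a, c))))))  →  cons(cons(cons(a, a), cons(c, e)), cons(cons(a, e), g(cons(a, q(a)), cons(cons(a, c), cons(e, cons(a, c))))))   [R6 at 1.1.2]
4. cons(cons(cons(a, a), cons(c, e)), cons(cons(a, e), g(cons(a, q(a)), cons(cons(a, c), cons(e, cons(a, c))))))  →  cons(cons(cons(a, a), cons(c, e)), cons(cons(a, e), g(cons(a, cons(a, a)), cons(cons(a, c), cons(e, cons(a, c))))))   [R3 at 2.2.1.2]
5. cons(cons(cons(a, a), cons(c, e)), cons(cons(a, e), g(cons(a, cons(a, a)), cons(cons(a, c), cons(e, cons(a, c))))))  →  cons(cons(cons(a, a), cons(c, e)), cons(cons(a, e), cons(e, a)))   [R2 at 2.2]

cons(cons(cons(a, a), cons(c, e)), cons(cons(a, e), cons(e, a)))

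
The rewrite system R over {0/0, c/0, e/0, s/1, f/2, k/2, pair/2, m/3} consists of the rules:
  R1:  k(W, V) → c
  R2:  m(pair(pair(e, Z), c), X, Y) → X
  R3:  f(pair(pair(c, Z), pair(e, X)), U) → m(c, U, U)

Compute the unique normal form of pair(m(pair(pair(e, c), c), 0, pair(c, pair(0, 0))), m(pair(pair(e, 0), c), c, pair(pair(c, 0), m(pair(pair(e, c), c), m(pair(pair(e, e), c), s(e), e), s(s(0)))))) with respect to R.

1. pair(m(pair(pair(e, c), c), 0, pair(c, pair(0, 0))), m(pair(pair(e, 0), c), c, pair(pair(c, 0), m(pair(pair(e, c), c), m(pair(pair(e, e), c), s(e), e), s(s(0))))))  →  pair(0, m(pair(pair(e, 0), c), c, pair(pair(c, 0), m(pair(pair(e, c), c), m(pair(pair(e, e), c), s(e), e), s(s(0))))))   [R2 at 1]
2. pair(0, m(pair(pair(e, 0), c), c, pair(pair(c, 0), m(pair(pair(e, c), c), m(pair(pair(e, e), c), s(e), e), s(s(0))))))  →  pair(0, c)   [R2 at 2]

pair(0, c)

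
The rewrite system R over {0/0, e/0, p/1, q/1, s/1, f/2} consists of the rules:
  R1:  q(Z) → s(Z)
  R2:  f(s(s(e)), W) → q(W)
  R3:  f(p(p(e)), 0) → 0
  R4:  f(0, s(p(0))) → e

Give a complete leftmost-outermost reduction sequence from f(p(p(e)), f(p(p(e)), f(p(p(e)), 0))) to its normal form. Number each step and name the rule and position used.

0

1. f(p(p(e)), f(p(p(e)), f(p(p(e)), 0)))  →  f(p(p(e)), f(p(p(e)), 0))   [R3 at 2.2]
2. f(p(p(e)), f(p(p(e)), 0))  →  f(p(p(e)), 0)   [R3 at 2]
3. f(p(p(e)), 0)  →  0   [R3 at ε]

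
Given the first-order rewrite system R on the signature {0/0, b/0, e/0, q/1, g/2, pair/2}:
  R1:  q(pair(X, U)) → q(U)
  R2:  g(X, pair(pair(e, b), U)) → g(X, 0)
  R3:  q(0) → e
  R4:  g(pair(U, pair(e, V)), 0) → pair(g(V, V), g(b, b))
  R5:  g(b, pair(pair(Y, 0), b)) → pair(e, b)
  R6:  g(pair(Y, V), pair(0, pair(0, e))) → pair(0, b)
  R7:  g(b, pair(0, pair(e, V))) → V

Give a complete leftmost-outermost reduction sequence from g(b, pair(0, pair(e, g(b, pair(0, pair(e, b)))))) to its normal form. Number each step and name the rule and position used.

b

1. g(b, pair(0, pair(e, g(b, pair(0, pair(e, b))))))  →  g(b, pair(0, pair(e, b)))   [R7 at ε]
2. g(b, pair(0, pair(e, b)))  →  b   [R7 at ε]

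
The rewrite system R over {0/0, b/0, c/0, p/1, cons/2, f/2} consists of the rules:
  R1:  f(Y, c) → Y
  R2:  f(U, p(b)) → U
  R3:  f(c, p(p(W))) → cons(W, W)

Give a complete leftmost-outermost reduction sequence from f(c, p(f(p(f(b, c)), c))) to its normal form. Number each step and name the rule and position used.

1. f(c, p(f(p(f(b, c)), c)))  →  f(c, p(p(f(b, c))))   [R1 at 2.1]
2. f(c, p(p(f(b, c))))  →  cons(f(b, c), f(b, c))   [R3 at ε]
3. cons(f(b, c), f(b, c))  →  cons(b, f(b, c))   [R1 at 1]
4. cons(b, f(b, c))  →  cons(b, b)   [R1 at 2]

cons(b, b)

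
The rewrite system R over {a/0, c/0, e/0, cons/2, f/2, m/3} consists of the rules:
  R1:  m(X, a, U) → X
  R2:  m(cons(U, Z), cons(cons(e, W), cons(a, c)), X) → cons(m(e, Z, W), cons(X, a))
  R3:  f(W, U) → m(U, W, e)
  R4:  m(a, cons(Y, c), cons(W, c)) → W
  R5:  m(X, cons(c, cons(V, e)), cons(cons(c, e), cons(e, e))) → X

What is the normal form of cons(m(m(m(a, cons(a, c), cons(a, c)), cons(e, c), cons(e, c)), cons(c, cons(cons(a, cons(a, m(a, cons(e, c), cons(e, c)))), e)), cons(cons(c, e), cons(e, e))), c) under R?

1. cons(m(m(m(a, cons(a, c), cons(a, c)), cons(e, c), cons(e, c)), cons(c, cons(cons(a, cons(a, m(a, cons(e, c), cons(e, c)))), e)), cons(cons(c, e), cons(e, e))), c)  →  cons(m(m(a, cons(a, c), cons(a, c)), cons(e, c), cons(e, c)), c)   [R5 at 1]
2. cons(m(m(a, cons(a, c), cons(a, c)), cons(e, c), cons(e, c)), c)  →  cons(m(a, cons(e, c), cons(e, c)), c)   [R4 at 1.1]
3. cons(m(a, cons(e, c), cons(e, c)), c)  →  cons(e, c)   [R4 at 1]

cons(e, c)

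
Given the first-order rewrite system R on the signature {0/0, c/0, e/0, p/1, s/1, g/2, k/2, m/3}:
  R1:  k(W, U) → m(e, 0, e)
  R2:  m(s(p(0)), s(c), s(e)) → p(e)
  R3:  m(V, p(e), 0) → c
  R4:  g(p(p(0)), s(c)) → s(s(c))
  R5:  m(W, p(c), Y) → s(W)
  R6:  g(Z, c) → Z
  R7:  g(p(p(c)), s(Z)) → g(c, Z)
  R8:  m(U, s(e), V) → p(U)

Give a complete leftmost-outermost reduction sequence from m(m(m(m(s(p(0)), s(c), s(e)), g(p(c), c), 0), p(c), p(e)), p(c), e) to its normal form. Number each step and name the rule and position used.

s(s(s(p(e))))

1. m(m(m(m(s(p(0)), s(c), s(e)), g(p(c), c), 0), p(c), p(e)), p(c), e)  →  s(m(m(m(s(p(0)), s(c), s(e)), g(p(c), c), 0), p(c), p(e)))   [R5 at ε]
2. s(m(m(m(s(p(0)), s(c), s(e)), g(p(c), c), 0), p(c), p(e)))  →  s(s(m(m(s(p(0)), s(c), s(e)), g(p(c), c), 0)))   [R5 at 1]
3. s(s(m(m(s(p(0)), s(c), s(e)), g(p(c), c), 0)))  →  s(s(m(p(e), g(p(c), c), 0)))   [R2 at 1.1.1]
4. s(s(m(p(e), g(p(c), c), 0)))  →  s(s(m(p(e), p(c), 0)))   [R6 at 1.1.2]
5. s(s(m(p(e), p(c), 0)))  →  s(s(s(p(e))))   [R5 at 1.1]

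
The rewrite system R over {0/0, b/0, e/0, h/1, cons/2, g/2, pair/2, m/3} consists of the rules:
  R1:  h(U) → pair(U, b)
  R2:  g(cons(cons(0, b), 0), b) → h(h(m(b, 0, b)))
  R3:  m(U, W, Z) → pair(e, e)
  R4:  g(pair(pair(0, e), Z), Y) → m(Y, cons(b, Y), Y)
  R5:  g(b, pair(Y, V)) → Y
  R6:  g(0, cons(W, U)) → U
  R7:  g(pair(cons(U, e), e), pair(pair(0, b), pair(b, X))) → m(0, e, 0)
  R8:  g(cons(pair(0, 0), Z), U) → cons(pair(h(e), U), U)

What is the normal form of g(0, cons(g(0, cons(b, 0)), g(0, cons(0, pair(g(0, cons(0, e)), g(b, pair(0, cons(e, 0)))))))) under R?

1. g(0, cons(g(0, cons(b, 0)), g(0, cons(0, pair(g(0, cons(0, e)), g(b, pair(0, cons(e, 0))))))))  →  g(0, cons(0, pair(g(0, cons(0, e)), g(b, pair(0, cons(e, 0))))))   [R6 at ε]
2. g(0, cons(0, pair(g(0, cons(0, e)), g(b, pair(0, cons(e, 0))))))  →  pair(g(0, cons(0, e)), g(b, pair(0, cons(e, 0))))   [R6 at ε]
3. pair(g(0, cons(0, e)), g(b, pair(0, cons(e, 0))))  →  pair(e, g(b, pair(0, cons(e, 0))))   [R6 at 1]
4. pair(e, g(b, pair(0, cons(e, 0))))  →  pair(e, 0)   [R5 at 2]

pair(e, 0)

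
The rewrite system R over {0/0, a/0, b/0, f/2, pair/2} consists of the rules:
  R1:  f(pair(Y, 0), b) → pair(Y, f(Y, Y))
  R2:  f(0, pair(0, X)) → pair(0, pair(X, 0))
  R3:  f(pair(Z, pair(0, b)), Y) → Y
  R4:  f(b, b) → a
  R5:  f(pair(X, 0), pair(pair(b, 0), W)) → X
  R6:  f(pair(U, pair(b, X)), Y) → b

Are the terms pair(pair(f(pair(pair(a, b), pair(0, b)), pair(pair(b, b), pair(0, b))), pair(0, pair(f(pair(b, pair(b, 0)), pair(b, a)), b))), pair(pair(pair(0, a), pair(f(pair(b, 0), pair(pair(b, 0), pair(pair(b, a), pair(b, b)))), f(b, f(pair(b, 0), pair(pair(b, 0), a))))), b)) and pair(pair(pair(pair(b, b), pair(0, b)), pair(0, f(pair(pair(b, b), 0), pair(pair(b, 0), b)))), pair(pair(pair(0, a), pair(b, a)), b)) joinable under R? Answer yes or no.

yes — NF(t₁) = pair(pair(pair(pair(b, b), pair(0, b)), pair(0, pair(b, b))), pair(pair(pair(0, a), pair(b, a)), b)), NF(t₂) = pair(pair(pair(pair(b, b), pair(0, b)), pair(0, pair(b, b))), pair(pair(pair(0, a), pair(b, a)), b))

Reduce t₁ = pair(pair(f(pair(pair(a, b), pair(0, b)), pair(pair(b, b), pair(0, b))), pair(0, pair(f(pair(b, pair(b, 0)), pair(b, a)), b))), pair(pair(pair(0, a), pair(f(pair(b, 0), pair(pair(b, 0), pair(pair(b, a), pair(b, b)))), f(b, f(pair(b, 0), pair(pair(b, 0), a))))), b)):
1. pair(pair(f(pair(pair(a, b), pair(0, b)), pair(pair(b, b), pair(0, b))), pair(0, pair(f(pair(b, pair(b, 0)), pair(b, a)), b))), pair(pair(pair(0, a), pair(f(pair(b, 0), pair(pair(b, 0), pair(pair(b, a), pair(b, b)))), f(b, f(pair(b, 0), pair(pair(b, 0), a))))), b))  →  pair(pair(pair(pair(b, b), pair(0, b)), pair(0, pair(f(pair(b, pair(b, 0)), pair(b, a)), b))), pair(pair(pair(0, a), pair(f(pair(b, 0), pair(pair(b, 0), pair(pair(b, a), pair(b, b)))), f(b, f(pair(b, 0), pair(pair(b, 0), a))))), b))   [R3 at 1.1]
2. pair(pair(pair(pair(b, b), pair(0, b)), pair(0, pair(f(pair(b, pair(b, 0)), pair(b, a)), b))), pair(pair(pair(0, a), pair(f(pair(b, 0), pair(pair(b, 0), pair(pair(b, a), pair(b, b)))), f(b, f(pair(b, 0), pair(pair(b, 0), a))))), b))  →  pair(pair(pair(pair(b, b), pair(0, b)), pair(0, pair(b, b))), pair(pair(pair(0, a), pair(f(pair(b, 0), pair(pair(b, 0), pair(pair(b, a), pair(b, b)))), f(b, f(pair(b, 0), pair(pair(b, 0), a))))), b))   [R6 at 1.2.2.1]
3. pair(pair(pair(pair(b, b), pair(0, b)), pair(0, pair(b, b))), pair(pair(pair(0, a), pair(f(pair(b, 0), pair(pair(b, 0), pair(pair(b, a), pair(b, b)))), f(b, f(pair(b, 0), pair(pair(b, 0), a))))), b))  →  pair(pair(pair(pair(b, b), pair(0, b)), pair(0, pair(b, b))), pair(pair(pair(0, a), pair(b, f(b, f(pair(b, 0), pair(pair(b, 0), a))))), b))   [R5 at 2.1.2.1]
4. pair(pair(pair(pair(b, b), pair(0, b)), pair(0, pair(b, b))), pair(pair(pair(0, a), pair(b, f(b, f(pair(b, 0), pair(pair(b, 0), a))))), b))  →  pair(pair(pair(pair(b, b), pair(0, b)), pair(0, pair(b, b))), pair(pair(pair(0, a), pair(b, f(b, b))), b))   [R5 at 2.1.2.2.2]
5. pair(pair(pair(pair(b, b), pair(0, b)), pair(0, pair(b, b))), pair(pair(pair(0, a), pair(b, f(b, b))), b))  →  pair(pair(pair(pair(b, b), pair(0, b)), pair(0, pair(b, b))), pair(pair(pair(0, a), pair(b, a)), b))   [R4 at 2.1.2.2]

Reduce t₂ = pair(pair(pair(pair(b, b), pair(0, b)), pair(0, f(pair(pair(b, b), 0), pair(pair(b, 0), b)))), pair(pair(pair(0, a), pair(b, a)), b)):
1. pair(pair(pair(pair(b, b), pair(0, b)), pair(0, f(pair(pair(b, b), 0), pair(pair(b, 0), b)))), pair(pair(pair(0, a), pair(b, a)), b))  →  pair(pair(pair(pair(b, b), pair(0, b)), pair(0, pair(b, b))), pair(pair(pair(0, a), pair(b, a)), b))   [R5 at 1.2.2]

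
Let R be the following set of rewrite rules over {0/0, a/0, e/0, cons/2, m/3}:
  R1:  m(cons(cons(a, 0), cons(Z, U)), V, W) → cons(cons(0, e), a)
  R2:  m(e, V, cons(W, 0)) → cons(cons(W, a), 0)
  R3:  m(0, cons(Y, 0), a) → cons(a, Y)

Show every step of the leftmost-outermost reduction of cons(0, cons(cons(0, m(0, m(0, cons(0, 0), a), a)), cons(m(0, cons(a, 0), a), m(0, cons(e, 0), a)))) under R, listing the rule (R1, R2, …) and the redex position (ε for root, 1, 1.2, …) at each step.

1. cons(0, cons(cons(0, m(0, m(0, cons(0, 0), a), a)), cons(m(0, cons(a, 0), a), m(0, cons(e, 0), a))))  →  cons(0, cons(cons(0, m(0, cons(a, 0), a)), cons(m(0, cons(a, 0), a), m(0, cons(e, 0), a))))   [R3 at 2.1.2.2]
2. cons(0, cons(cons(0, m(0, cons(a, 0), a)), cons(m(0, cons(a, 0), a), m(0, cons(e, 0), a))))  →  cons(0, cons(cons(0, cons(a, a)), cons(m(0, cons(a, 0), a), m(0, cons(e, 0), a))))   [R3 at 2.1.2]
3. cons(0, cons(cons(0, cons(a, a)), cons(m(0, cons(a, 0), a), m(0, cons(e, 0), a))))  →  cons(0, cons(cons(0, cons(a, a)), cons(cons(a, a), m(0, cons(e, 0), a))))   [R3 at 2.2.1]
4. cons(0, cons(cons(0, cons(a, a)), cons(cons(a, a), m(0, cons(e, 0), a))))  →  cons(0, cons(cons(0, cons(a, a)), cons(cons(a, a), cons(a, e))))   [R3 at 2.2.2]

cons(0, cons(cons(0, cons(a, a)), cons(cons(a, a), cons(a, e))))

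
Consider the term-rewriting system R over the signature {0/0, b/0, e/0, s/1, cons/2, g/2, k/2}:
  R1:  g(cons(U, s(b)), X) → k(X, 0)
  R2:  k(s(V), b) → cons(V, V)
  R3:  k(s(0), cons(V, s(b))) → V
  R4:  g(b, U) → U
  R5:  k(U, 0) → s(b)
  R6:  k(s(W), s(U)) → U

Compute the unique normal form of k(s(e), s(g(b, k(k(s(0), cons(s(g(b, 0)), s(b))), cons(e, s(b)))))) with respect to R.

1. k(s(e), s(g(b, k(k(s(0), cons(s(g(b, 0)), s(b))), cons(e, s(b))))))  →  g(b, k(k(s(0), cons(s(g(b, 0)), s(b))), cons(e, s(b))))   [R6 at ε]
2. g(b, k(k(s(0), cons(s(g(b, 0)), s(b))), cons(e, s(b))))  →  k(k(s(0), cons(s(g(b, 0)), s(b))), cons(e, s(b)))   [R4 at ε]
3. k(k(s(0), cons(s(g(b, 0)), s(b))), cons(e, s(b)))  →  k(s(g(b, 0)), cons(e, s(b)))   [R3 at 1]
4. k(s(g(b, 0)), cons(e, s(b)))  →  k(s(0), cons(e, s(b)))   [R4 at 1.1]
5. k(s(0), cons(e, s(b)))  →  e   [R3 at ε]

e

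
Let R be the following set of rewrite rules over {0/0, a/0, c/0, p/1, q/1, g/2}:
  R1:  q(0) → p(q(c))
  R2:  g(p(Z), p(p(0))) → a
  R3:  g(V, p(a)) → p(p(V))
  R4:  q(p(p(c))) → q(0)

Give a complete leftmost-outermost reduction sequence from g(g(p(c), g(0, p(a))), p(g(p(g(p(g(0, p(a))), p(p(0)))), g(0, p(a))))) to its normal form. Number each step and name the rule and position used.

1. g(g(p(c), g(0, p(a))), p(g(p(g(p(g(0, p(a))), p(p(0)))), g(0, p(a)))))  →  g(g(p(c), p(p(0))), p(g(p(g(p(g(0, p(a))), p(p(0)))), g(0, p(a)))))   [R3 at 1.2]
2. g(g(p(c), p(p(0))), p(g(p(g(p(g(0, p(a))), p(p(0)))), g(0, p(a)))))  →  g(a, p(g(p(g(p(g(0, p(a))), p(p(0)))), g(0, p(a)))))   [R2 at 1]
3. g(a, p(g(p(g(p(g(0, p(a))), p(p(0)))), g(0, p(a)))))  →  g(a, p(g(p(a), g(0, p(a)))))   [R2 at 2.1.1.1]
4. g(a, p(g(p(a), g(0, p(a)))))  →  g(a, p(g(p(a), p(p(0)))))   [R3 at 2.1.2]
5. g(a, p(g(p(a), p(p(0)))))  →  g(a, p(a))   [R2 at 2.1]
6. g(a, p(a))  →  p(p(a))   [R3 at ε]

p(p(a))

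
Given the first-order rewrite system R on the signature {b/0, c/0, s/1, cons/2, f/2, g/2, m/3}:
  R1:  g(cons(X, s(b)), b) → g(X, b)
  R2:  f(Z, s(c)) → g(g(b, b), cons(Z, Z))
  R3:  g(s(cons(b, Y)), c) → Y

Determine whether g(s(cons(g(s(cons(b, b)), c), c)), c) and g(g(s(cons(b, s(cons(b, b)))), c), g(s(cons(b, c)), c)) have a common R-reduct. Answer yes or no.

no — NF(t₁) = c, NF(t₂) = b

Reduce t₁ = g(s(cons(g(s(cons(b, b)), c), c)), c):
1. g(s(cons(g(s(cons(b, b)), c), c)), c)  →  g(s(cons(b, c)), c)   [R3 at 1.1.1]
2. g(s(cons(b, c)), c)  →  c   [R3 at ε]

Reduce t₂ = g(g(s(cons(b, s(cons(b, b)))), c), g(s(cons(b, c)), c)):
1. g(g(s(cons(b, s(cons(b, b)))), c), g(s(cons(b, c)), c))  →  g(s(cons(b, b)), g(s(cons(b, c)), c))   [R3 at 1]
2. g(s(cons(b, b)), g(s(cons(b, c)), c))  →  g(s(cons(b, b)), c)   [R3 at 2]
3. g(s(cons(b, b)), c)  →  b   [R3 at ε]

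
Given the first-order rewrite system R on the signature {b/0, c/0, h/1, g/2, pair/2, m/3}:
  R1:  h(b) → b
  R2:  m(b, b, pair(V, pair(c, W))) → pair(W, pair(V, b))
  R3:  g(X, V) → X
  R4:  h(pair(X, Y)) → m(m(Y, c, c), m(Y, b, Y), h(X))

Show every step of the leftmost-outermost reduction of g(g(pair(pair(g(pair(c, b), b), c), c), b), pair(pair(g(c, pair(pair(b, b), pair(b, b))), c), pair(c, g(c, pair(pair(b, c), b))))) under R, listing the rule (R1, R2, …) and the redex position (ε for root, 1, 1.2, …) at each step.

pair(pair(pair(c, b), c), c)

1. g(g(pair(pair(g(pair(c, b), b), c), c), b), pair(pair(g(c, pair(pair(b, b), pair(b, b))), c), pair(c, g(c, pair(pair(b, c), b)))))  →  g(pair(pair(g(pair(c, b), b), c), c), b)   [R3 at ε]
2. g(pair(pair(g(pair(c, b), b), c), c), b)  →  pair(pair(g(pair(c, b), b), c), c)   [R3 at ε]
3. pair(pair(g(pair(c, b), b), c), c)  →  pair(pair(pair(c, b), c), c)   [R3 at 1.1]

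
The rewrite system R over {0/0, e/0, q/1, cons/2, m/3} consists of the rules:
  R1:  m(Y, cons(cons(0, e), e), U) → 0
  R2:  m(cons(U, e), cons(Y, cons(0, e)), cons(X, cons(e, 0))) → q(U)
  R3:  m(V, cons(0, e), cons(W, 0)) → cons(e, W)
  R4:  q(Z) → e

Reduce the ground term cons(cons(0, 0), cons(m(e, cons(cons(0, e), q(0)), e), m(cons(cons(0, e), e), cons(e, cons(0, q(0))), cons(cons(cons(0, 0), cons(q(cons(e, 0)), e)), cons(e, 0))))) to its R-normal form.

cons(cons(0, 0), cons(0, e))

1. cons(cons(0, 0), cons(m(e, cons(cons(0, e), q(0)), e), m(cons(cons(0, e), e), cons(e, cons(0, q(0))), cons(cons(cons(0, 0), cons(q(cons(e, 0)), e)), cons(e, 0)))))  →  cons(cons(0, 0), cons(m(e, cons(cons(0, e), e), e), m(cons(cons(0, e), e), cons(e, cons(0, q(0))), cons(cons(cons(0, 0), cons(q(cons(e, 0)), e)), cons(e, 0)))))   [R4 at 2.1.2.2]
2. cons(cons(0, 0), cons(m(e, cons(cons(0, e), e), e), m(cons(cons(0, e), e), cons(e, cons(0, q(0))), cons(cons(cons(0, 0), cons(q(cons(e, 0)), e)), cons(e, 0)))))  →  cons(cons(0, 0), cons(0, m(cons(cons(0, e), e), cons(e, cons(0, q(0))), cons(cons(cons(0, 0), cons(q(cons(e, 0)), e)), cons(e, 0)))))   [R1 at 2.1]
3. cons(cons(0, 0), cons(0, m(cons(cons(0, e), e), cons(e, cons(0, q(0))), cons(cons(cons(0, 0), cons(q(cons(e, 0)), e)), cons(e, 0)))))  →  cons(cons(0, 0), cons(0, m(cons(cons(0, e), e), cons(e, cons(0, e)), cons(cons(cons(0, 0), cons(q(cons(e, 0)), e)), cons(e, 0)))))   [R4 at 2.2.2.2.2]
4. cons(cons(0, 0), cons(0, m(cons(cons(0, e), e), cons(e, cons(0, e)), cons(cons(cons(0, 0), cons(q(cons(e, 0)), e)), cons(e, 0)))))  →  cons(cons(0, 0), cons(0, q(cons(0, e))))   [R2 at 2.2]
5. cons(cons(0, 0), cons(0, q(cons(0, e))))  →  cons(cons(0, 0), cons(0, e))   [R4 at 2.2]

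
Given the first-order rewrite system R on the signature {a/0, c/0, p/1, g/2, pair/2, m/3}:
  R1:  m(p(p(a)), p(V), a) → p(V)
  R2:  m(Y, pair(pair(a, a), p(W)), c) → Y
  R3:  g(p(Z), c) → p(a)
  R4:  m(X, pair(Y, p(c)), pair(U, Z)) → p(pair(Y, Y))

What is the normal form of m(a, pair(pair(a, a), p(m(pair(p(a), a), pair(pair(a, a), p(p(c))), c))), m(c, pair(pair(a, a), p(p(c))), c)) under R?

1. m(a, pair(pair(a, a), p(m(pair(p(a), a), pair(pair(a, a), p(p(c))), c))), m(c, pair(pair(a, a), p(p(c))), c))  →  m(a, pair(pair(a, a), p(pair(p(a), a))), m(c, pair(pair(a, a), p(p(c))), c))   [R2 at 2.2.1]
2. m(a, pair(pair(a, a), p(pair(p(a), a))), m(c, pair(pair(a, a), p(p(c))), c))  →  m(a, pair(pair(a, a), p(pair(p(a), a))), c)   [R2 at 3]
3. m(a, pair(pair(a, a), p(pair(p(a), a))), c)  →  a   [R2 at ε]

a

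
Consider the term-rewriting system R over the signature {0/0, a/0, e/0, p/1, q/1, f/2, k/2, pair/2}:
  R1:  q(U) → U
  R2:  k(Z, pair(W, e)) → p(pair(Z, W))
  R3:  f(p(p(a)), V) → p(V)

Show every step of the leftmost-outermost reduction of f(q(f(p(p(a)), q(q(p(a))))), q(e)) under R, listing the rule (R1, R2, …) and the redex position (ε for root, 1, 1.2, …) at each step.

1. f(q(f(p(p(a)), q(q(p(a))))), q(e))  →  f(f(p(p(a)), q(q(p(a)))), q(e))   [R1 at 1]
2. f(f(p(p(a)), q(q(p(a)))), q(e))  →  f(p(q(q(p(a)))), q(e))   [R3 at 1]
3. f(p(q(q(p(a)))), q(e))  →  f(p(q(p(a))), q(e))   [R1 at 1.1]
4. f(p(q(p(a))), q(e))  →  f(p(p(a)), q(e))   [R1 at 1.1]
5. f(p(p(a)), q(e))  →  p(q(e))   [R3 at ε]
6. p(q(e))  →  p(e)   [R1 at 1]

p(e)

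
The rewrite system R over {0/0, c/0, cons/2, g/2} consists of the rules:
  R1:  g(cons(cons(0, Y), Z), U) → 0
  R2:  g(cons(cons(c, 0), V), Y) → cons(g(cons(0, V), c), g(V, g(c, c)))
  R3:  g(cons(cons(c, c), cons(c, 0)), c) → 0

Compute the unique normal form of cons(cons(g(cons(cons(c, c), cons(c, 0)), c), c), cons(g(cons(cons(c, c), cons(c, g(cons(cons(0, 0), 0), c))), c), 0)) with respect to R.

1. cons(cons(g(cons(cons(c, c), cons(c, 0)), c), c), cons(g(cons(cons(c, c), cons(c, g(cons(cons(0, 0), 0), c))), c), 0))  →  cons(cons(0, c), cons(g(cons(cons(c, c), cons(c, g(cons(cons(0, 0), 0), c))), c), 0))   [R3 at 1.1]
2. cons(cons(0, c), cons(g(cons(cons(c, c), cons(c, g(cons(cons(0, 0), 0), c))), c), 0))  →  cons(cons(0, c), cons(g(cons(cons(c, c), cons(c, 0)), c), 0))   [R1 at 2.1.1.2.2]
3. cons(cons(0, c), cons(g(cons(cons(c, c), cons(c, 0)), c), 0))  →  cons(cons(0, c), cons(0, 0))   [R3 at 2.1]

cons(cons(0, c), cons(0, 0))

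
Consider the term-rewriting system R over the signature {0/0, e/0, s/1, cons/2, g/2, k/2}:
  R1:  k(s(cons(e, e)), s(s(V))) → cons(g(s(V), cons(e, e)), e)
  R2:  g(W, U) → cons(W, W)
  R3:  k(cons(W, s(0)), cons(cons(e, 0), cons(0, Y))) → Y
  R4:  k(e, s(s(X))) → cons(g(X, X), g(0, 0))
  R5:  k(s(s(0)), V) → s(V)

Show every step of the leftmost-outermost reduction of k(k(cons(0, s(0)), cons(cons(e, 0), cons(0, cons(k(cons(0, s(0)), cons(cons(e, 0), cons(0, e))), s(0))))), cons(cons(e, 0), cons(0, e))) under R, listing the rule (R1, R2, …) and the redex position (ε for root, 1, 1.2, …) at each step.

e

1. k(k(cons(0, s(0)), cons(cons(e, 0), cons(0, cons(k(cons(0, s(0)), cons(cons(e, 0), cons(0, e))), s(0))))), cons(cons(e, 0), cons(0, e)))  →  k(cons(k(cons(0, s(0)), cons(cons(e, 0), cons(0, e))), s(0)), cons(cons(e, 0), cons(0, e)))   [R3 at 1]
2. k(cons(k(cons(0, s(0)), cons(cons(e, 0), cons(0, e))), s(0)), cons(cons(e, 0), cons(0, e)))  →  e   [R3 at ε]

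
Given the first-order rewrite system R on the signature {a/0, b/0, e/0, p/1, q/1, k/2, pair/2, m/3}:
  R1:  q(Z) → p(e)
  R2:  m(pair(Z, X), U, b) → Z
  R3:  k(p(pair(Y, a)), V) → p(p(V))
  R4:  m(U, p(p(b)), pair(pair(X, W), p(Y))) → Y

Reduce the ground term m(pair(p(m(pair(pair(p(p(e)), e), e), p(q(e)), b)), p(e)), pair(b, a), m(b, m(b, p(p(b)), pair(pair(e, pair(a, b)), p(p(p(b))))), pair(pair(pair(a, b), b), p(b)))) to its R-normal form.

p(pair(p(p(e)), e))

1. m(pair(p(m(pair(pair(p(p(e)), e), e), p(q(e)), b)), p(e)), pair(b, a), m(b, m(b, p(p(b)), pair(pair(e, pair(a, b)), p(p(p(b))))), pair(pair(pair(a, b), b), p(b))))  →  m(pair(p(pair(p(p(e)), e)), p(e)), pair(b, a), m(b, m(b, p(p(b)), pair(pair(e, pair(a, b)), p(p(p(b))))), pair(pair(pair(a, b), b), p(b))))   [R2 at 1.1.1]
2. m(pair(p(pair(p(p(e)), e)), p(e)), pair(b, a), m(b, m(b, p(p(b)), pair(pair(e, pair(a, b)), p(p(p(b))))), pair(pair(pair(a, b), b), p(b))))  →  m(pair(p(pair(p(p(e)), e)), p(e)), pair(b, a), m(b, p(p(b)), pair(pair(pair(a, b), b), p(b))))   [R4 at 3.2]
3. m(pair(p(pair(p(p(e)), e)), p(e)), pair(b, a), m(b, p(p(b)), pair(pair(pair(a, b), b), p(b))))  →  m(pair(p(pair(p(p(e)), e)), p(e)), pair(b, a), b)   [R4 at 3]
4. m(pair(p(pair(p(p(e)), e)), p(e)), pair(b, a), b)  →  p(pair(p(p(e)), e))   [R2 at ε]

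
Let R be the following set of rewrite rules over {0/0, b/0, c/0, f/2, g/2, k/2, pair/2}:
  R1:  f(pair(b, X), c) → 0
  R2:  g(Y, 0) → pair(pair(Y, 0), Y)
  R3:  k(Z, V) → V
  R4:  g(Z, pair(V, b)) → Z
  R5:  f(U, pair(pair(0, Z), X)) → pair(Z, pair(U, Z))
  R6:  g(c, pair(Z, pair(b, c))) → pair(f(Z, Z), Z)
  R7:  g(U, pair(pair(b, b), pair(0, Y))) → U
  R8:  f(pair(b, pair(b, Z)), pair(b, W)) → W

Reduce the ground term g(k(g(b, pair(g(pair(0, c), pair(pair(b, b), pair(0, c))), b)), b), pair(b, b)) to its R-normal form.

1. g(k(g(b, pair(g(pair(0, c), pair(pair(b, b), pair(0, c))), b)), b), pair(b, b))  →  k(g(b, pair(g(pair(0, c), pair(pair(b, b), pair(0, c))), b)), b)   [R4 at ε]
2. k(g(b, pair(g(pair(0, c), pair(pair(b, b), pair(0, c))), b)), b)  →  b   [R3 at ε]

b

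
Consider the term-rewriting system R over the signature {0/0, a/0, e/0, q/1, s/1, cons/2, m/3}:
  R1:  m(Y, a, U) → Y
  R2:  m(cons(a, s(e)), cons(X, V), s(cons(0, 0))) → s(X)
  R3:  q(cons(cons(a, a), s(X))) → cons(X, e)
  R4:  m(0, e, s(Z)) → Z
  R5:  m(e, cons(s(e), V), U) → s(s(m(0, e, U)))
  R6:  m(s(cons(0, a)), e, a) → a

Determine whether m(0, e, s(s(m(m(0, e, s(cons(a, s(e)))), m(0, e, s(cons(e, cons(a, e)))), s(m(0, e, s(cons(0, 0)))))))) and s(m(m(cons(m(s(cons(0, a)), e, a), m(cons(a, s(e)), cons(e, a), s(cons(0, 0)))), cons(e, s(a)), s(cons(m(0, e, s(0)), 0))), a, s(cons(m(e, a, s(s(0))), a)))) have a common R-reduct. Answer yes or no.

Reduce t₁ = m(0, e, s(s(m(m(0, e, s(cons(a, s(e)))), m(0, e, s(cons(e, cons(a, e)))), s(m(0, e, s(cons(0, 0)))))))):
1. m(0, e, s(s(m(m(0, e, s(cons(a, s(e)))), m(0, e, s(cons(e, cons(a, e)))), s(m(0, e, s(cons(0, 0))))))))  →  s(m(m(0, e, s(cons(a, s(e)))), m(0, e, s(cons(e, cons(a, e)))), s(m(0, e, s(cons(0, 0))))))   [R4 at ε]
2. s(m(m(0, e, s(cons(a, s(e)))), m(0, e, s(cons(e, cons(a, e)))), s(m(0, e, s(cons(0, 0))))))  →  s(m(cons(a, s(e)), m(0, e, s(cons(e, cons(a, e)))), s(m(0, e, s(cons(0, 0))))))   [R4 at 1.1]
3. s(m(cons(a, s(e)), m(0, e, s(cons(e, cons(a, e)))), s(m(0, e, s(cons(0, 0))))))  →  s(m(cons(a, s(e)), cons(e, cons(a, e)), s(m(0, e, s(cons(0, 0))))))   [R4 at 1.2]
4. s(m(cons(a, s(e)), cons(e, cons(a, e)), s(m(0, e, s(cons(0, 0))))))  →  s(m(cons(a, s(e)), cons(e, cons(a, e)), s(cons(0, 0))))   [R4 at 1.3.1]
5. s(m(cons(a, s(e)), cons(e, cons(a, e)), s(cons(0, 0))))  →  s(s(e))   [R2 at 1]

Reduce t₂ = s(m(m(cons(m(s(cons(0, a)), e, a), m(cons(a, s(e)), cons(e, a), s(cons(0, 0)))), cons(e, s(a)), s(cons(m(0, e, s(0)), 0))), a, s(cons(m(e, a, s(s(0))), a)))):
1. s(m(m(cons(m(s(cons(0, a)), e, a), m(cons(a, s(e)), cons(e, a), s(cons(0, 0)))), cons(e, s(a)), s(cons(m(0, e, s(0)), 0))), a, s(cons(m(e, a, s(s(0))), a))))  →  s(m(cons(m(s(cons(0, a)), e, a), m(cons(a, s(e)), cons(e, a), s(cons(0, 0)))), cons(e, s(a)), s(cons(m(0, e, s(0)), 0))))   [R1 at 1]
2. s(m(cons(m(s(cons(0, a)), e, a), m(cons(a, s(e)), cons(e, a), s(cons(0, 0)))), cons(e, s(a)), s(cons(m(0, e, s(0)), 0))))  →  s(m(cons(a, m(cons(a, s(e)), cons(e, a), s(cons(0, 0)))), cons(e, s(a)), s(cons(m(0, e, s(0)), 0))))   [R6 at 1.1.1]
3. s(m(cons(a, m(cons(a, s(e)), cons(e, a), s(cons(0, 0)))), cons(e, s(a)), s(cons(m(0, e, s(0)), 0))))  →  s(m(cons(a, s(e)), cons(e, s(a)), s(cons(m(0, e, s(0)), 0))))   [R2 at 1.1.2]
4. s(m(cons(a, s(e)), cons(e, s(a)), s(cons(m(0, e, s(0)), 0))))  →  s(m(cons(a, s(e)), cons(e, s(a)), s(cons(0, 0))))   [R4 at 1.3.1.1]
5. s(m(cons(a, s(e)), cons(e, s(a)), s(cons(0, 0))))  →  s(s(e))   [R2 at 1]

yes — NF(t₁) = s(s(e)), NF(t₂) = s(s(e))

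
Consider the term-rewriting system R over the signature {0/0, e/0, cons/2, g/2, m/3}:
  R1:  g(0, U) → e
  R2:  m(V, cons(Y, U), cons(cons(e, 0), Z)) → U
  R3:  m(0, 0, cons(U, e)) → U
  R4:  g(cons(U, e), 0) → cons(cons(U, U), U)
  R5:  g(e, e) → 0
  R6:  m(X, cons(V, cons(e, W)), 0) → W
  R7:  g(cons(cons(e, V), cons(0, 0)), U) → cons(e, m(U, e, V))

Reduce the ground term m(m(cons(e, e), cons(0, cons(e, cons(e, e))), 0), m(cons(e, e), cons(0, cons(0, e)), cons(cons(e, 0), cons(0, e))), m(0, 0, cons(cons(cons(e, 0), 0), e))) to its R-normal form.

1. m(m(cons(e, e), cons(0, cons(e, cons(e, e))), 0), m(cons(e, e), cons(0, cons(0, e)), cons(cons(e, 0), cons(0, e))), m(0, 0, cons(cons(cons(e, 0), 0), e)))  →  m(cons(e, e), m(cons(e, e), cons(0, cons(0, e)), cons(cons(e, 0), cons(0, e))), m(0, 0, cons(cons(cons(e, 0), 0), e)))   [R6 at 1]
2. m(cons(e, e), m(cons(e, e), cons(0, cons(0, e)), cons(cons(e, 0), cons(0, e))), m(0, 0, cons(cons(cons(e, 0), 0), e)))  →  m(cons(e, e), cons(0, e), m(0, 0, cons(cons(cons(e, 0), 0), e)))   [R2 at 2]
3. m(cons(e, e), cons(0, e), m(0, 0, cons(cons(cons(e, 0), 0), e)))  →  m(cons(e, e), cons(0, e), cons(cons(e, 0), 0))   [R3 at 3]
4. m(cons(e, e), cons(0, e), cons(cons(e, 0), 0))  →  e   [R2 at ε]

e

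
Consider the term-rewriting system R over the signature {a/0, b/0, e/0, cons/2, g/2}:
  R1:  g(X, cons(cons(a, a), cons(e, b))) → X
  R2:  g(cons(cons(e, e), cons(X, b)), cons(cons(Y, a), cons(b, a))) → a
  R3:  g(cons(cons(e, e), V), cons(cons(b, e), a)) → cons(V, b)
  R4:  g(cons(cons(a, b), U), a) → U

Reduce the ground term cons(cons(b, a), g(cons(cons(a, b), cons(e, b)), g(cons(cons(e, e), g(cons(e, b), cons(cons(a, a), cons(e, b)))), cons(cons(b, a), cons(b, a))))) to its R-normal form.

cons(cons(b, a), cons(e, b))

1. cons(cons(b, a), g(cons(cons(a, b), cons(e, b)), g(cons(cons(e, e), g(cons(e, b), cons(cons(a, a), cons(e, b)))), cons(cons(b, a), cons(b, a)))))  →  cons(cons(b, a), g(cons(cons(a, b), cons(e, b)), g(cons(cons(e, e), cons(e, b)), cons(cons(b, a), cons(b, a)))))   [R1 at 2.2.1.2]
2. cons(cons(b, a), g(cons(cons(a, b), cons(e, b)), g(cons(cons(e, e), cons(e, b)), cons(cons(b, a), cons(b, a)))))  →  cons(cons(b, a), g(cons(cons(a, b), cons(e, b)), a))   [R2 at 2.2]
3. cons(cons(b, a), g(cons(cons(a, b), cons(e, b)), a))  →  cons(cons(b, a), cons(e, b))   [R4 at 2]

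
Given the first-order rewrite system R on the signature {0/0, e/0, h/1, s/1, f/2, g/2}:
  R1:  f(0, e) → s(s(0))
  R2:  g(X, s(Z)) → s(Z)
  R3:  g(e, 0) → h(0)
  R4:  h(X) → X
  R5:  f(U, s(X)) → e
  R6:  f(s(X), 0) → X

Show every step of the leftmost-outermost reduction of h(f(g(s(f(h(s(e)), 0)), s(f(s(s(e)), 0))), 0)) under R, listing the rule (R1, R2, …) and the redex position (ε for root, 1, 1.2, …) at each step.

1. h(f(g(s(f(h(s(e)), 0)), s(f(s(s(e)), 0))), 0))  →  f(g(s(f(h(s(e)), 0)), s(f(s(s(e)), 0))), 0)   [R4 at ε]
2. f(g(s(f(h(s(e)), 0)), s(f(s(s(e)), 0))), 0)  →  f(s(f(s(s(e)), 0)), 0)   [R2 at 1]
3. f(s(f(s(s(e)), 0)), 0)  →  f(s(s(e)), 0)   [R6 at ε]
4. f(s(s(e)), 0)  →  s(e)   [R6 at ε]

s(e)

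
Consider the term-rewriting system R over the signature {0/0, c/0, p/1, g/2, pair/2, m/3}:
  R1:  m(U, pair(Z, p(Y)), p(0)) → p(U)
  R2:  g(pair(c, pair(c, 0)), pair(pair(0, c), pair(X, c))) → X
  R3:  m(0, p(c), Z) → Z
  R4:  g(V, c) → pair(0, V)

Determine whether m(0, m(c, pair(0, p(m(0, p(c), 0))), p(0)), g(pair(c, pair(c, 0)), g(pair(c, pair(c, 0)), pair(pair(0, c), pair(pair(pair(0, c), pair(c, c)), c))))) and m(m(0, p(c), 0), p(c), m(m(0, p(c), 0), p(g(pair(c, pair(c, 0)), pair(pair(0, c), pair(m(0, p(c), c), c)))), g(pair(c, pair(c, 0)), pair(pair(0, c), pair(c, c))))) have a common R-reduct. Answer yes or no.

Reduce t₁ = m(0, m(c, pair(0, p(m(0, p(c), 0))), p(0)), g(pair(c, pair(c, 0)), g(pair(c, pair(c, 0)), pair(pair(0, c), pair(pair(pair(0, c), pair(c, c)), c))))):
1. m(0, m(c, pair(0, p(m(0, p(c), 0))), p(0)), g(pair(c, pair(c, 0)), g(pair(c, pair(c, 0)), pair(pair(0, c), pair(pair(pair(0, c), pair(c, c)), c)))))  →  m(0, p(c), g(pair(c, pair(c, 0)), g(pair(c, pair(c, 0)), pair(pair(0, c), pair(pair(pair(0, c), pair(c, c)), c)))))   [R1 at 2]
2. m(0, p(c), g(pair(c, pair(c, 0)), g(pair(c, pair(c, 0)), pair(pair(0, c), pair(pair(pair(0, c), pair(c, c)), c)))))  →  g(pair(c, pair(c, 0)), g(pair(c, pair(c, 0)), pair(pair(0, c), pair(pair(pair(0, c), pair(c, c)), c))))   [R3 at ε]
3. g(pair(c, pair(c, 0)), g(pair(c, pair(c, 0)), pair(pair(0, c), pair(pair(pair(0, c), pair(c, c)), c))))  →  g(pair(c, pair(c, 0)), pair(pair(0, c), pair(c, c)))   [R2 at 2]
4. g(pair(c, pair(c, 0)), pair(pair(0, c), pair(c, c)))  →  c   [R2 at ε]

Reduce t₂ = m(m(0, p(c), 0), p(c), m(m(0, p(c), 0), p(g(pair(c, pair(c, 0)), pair(pair(0, c), pair(m(0, p(c), c), c)))), g(pair(c, pair(c, 0)), pair(pair(0, c), pair(c, c))))):
1. m(m(0, p(c), 0), p(c), m(m(0, p(c), 0), p(g(pair(c, pair(c, 0)), pair(pair(0, c), pair(m(0, p(c), c), c)))), g(pair(c, pair(c, 0)), pair(pair(0, c), pair(c, c)))))  →  m(0, p(c), m(m(0, p(c), 0), p(g(pair(c, pair(c, 0)), pair(pair(0, c), pair(m(0, p(c), c), c)))), g(pair(c, pair(c, 0)), pair(pair(0, c), pair(c, c)))))   [R3 at 1]
2. m(0, p(c), m(m(0, p(c), 0), p(g(pair(c, pair(c, 0)), pair(pair(0, c), pair(m(0, p(c), c), c)))), g(pair(c, pair(c, 0)), pair(pair(0, c), pair(c, c)))))  →  m(m(0, p(c), 0), p(g(pair(c, pair(c, 0)), pair(pair(0, c), pair(m(0, p(c), c), c)))), g(pair(c, pair(c, 0)), pair(pair(0, c), pair(c, c))))   [R3 at ε]
3. m(m(0, p(c), 0), p(g(pair(c, pair(c, 0)), pair(pair(0, c), pair(m(0, p(c), c), c)))), g(pair(c, pair(c, 0)), pair(pair(0, c), pair(c, c))))  →  m(0, p(g(pair(c, pair(c, 0)), pair(pair(0, c), pair(m(0, p(c), c), c)))), g(pair(c, pair(c, 0)), pair(pair(0, c), pair(c, c))))   [R3 at 1]
4. m(0, p(g(pair(c, pair(c, 0)), pair(pair(0, c), pair(m(0, p(c), c), c)))), g(pair(c, pair(c, 0)), pair(pair(0, c), pair(c, c))))  →  m(0, p(m(0, p(c), c)), g(pair(c, pair(c, 0)), pair(pair(0, c), pair(c, c))))   [R2 at 2.1]
5. m(0, p(m(0, p(c), c)), g(pair(c, pair(c, 0)), pair(pair(0, c), pair(c, c))))  →  m(0, p(c), g(pair(c, pair(c, 0)), pair(pair(0, c), pair(c, c))))   [R3 at 2.1]
6. m(0, p(c), g(pair(c, pair(c, 0)), pair(pair(0, c), pair(c, c))))  →  g(pair(c, pair(c, 0)), pair(pair(0, c), pair(c, c)))   [R3 at ε]
7. g(pair(c, pair(c, 0)), pair(pair(0, c), pair(c, c)))  →  c   [R2 at ε]

yes — NF(t₁) = c, NF(t₂) = c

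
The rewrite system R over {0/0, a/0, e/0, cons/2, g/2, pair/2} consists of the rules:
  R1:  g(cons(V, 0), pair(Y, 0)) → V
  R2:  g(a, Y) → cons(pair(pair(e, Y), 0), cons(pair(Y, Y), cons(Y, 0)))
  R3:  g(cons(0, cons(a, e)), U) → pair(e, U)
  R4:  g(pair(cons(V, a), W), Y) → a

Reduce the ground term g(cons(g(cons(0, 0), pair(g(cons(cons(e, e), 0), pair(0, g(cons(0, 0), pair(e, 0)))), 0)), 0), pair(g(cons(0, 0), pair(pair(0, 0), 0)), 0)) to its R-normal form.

1. g(cons(g(cons(0, 0), pair(g(cons(cons(e, e), 0), pair(0, g(cons(0, 0), pair(e, 0)))), 0)), 0), pair(g(cons(0, 0), pair(pair(0, 0), 0)), 0))  →  g(cons(0, 0), pair(g(cons(cons(e, e), 0), pair(0, g(cons(0, 0), pair(e, 0)))), 0))   [R1 at ε]
2. g(cons(0, 0), pair(g(cons(cons(e, e), 0), pair(0, g(cons(0, 0), pair(e, 0)))), 0))  →  0   [R1 at ε]

0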